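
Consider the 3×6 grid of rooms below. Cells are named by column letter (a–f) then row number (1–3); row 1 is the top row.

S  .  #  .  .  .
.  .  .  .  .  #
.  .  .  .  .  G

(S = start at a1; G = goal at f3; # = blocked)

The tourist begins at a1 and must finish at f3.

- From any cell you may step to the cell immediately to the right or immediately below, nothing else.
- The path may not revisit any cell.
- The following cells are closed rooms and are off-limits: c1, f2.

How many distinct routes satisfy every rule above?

9

A right/down-only route from a1 to f3 makes exactly 2 down-moves and 5 right-moves in some order.
With no other constraints that would be C(7,2) = 21 routes.
Subtract routes through each blocked cell (inclusion–exclusion for overlaps): − through c1: 10 − through f2: 6 + through c1&f2: 4 → 9.
That gives 9 routes.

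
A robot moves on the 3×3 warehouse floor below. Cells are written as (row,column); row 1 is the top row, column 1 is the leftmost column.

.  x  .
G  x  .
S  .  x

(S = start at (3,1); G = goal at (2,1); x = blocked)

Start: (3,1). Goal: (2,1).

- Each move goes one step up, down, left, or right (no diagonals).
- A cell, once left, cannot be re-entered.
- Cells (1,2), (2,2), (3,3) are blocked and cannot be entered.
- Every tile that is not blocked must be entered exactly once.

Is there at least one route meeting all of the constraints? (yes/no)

no

Cell (1,1) has only one open neighbour but is neither the start nor the goal, so a Hamiltonian route would have to both enter and leave it through the same neighbour — impossible without revisiting.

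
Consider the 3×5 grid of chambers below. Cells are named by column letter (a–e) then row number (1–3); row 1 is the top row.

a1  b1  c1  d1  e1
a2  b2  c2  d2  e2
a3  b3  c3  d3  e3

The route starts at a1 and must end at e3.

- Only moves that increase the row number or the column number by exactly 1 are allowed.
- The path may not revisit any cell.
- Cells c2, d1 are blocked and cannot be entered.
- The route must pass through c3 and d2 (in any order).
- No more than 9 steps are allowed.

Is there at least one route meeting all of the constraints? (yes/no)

no

c3 is below but to the left of d2: going d2 → c3 would need a leftward move and c3 → d2 an upward move, so no right/down-only route can visit both required cells.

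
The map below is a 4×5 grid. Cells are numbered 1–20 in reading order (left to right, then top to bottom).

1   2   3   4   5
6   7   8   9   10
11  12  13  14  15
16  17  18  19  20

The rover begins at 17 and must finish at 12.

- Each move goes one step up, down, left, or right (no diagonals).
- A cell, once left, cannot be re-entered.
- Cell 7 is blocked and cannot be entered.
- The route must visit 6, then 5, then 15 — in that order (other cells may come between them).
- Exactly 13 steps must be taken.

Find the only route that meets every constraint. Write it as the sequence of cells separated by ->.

The waypoints must appear in the order 6, 5, 15, with no cell reused.
Route from 17: left to 16, 3× up (reaching 1), 4× right (reaching 5), 2× down (reaching 15), 3× left (reaching 12) — 13 moves in all.
Check: order respected (6 at step 3, 5 at step 8, 15 at step 10); 13 moves as required.

17 -> 16 -> 11 -> 6 -> 1 -> 2 -> 3 -> 4 -> 5 -> 10 -> 15 -> 14 -> 13 -> 12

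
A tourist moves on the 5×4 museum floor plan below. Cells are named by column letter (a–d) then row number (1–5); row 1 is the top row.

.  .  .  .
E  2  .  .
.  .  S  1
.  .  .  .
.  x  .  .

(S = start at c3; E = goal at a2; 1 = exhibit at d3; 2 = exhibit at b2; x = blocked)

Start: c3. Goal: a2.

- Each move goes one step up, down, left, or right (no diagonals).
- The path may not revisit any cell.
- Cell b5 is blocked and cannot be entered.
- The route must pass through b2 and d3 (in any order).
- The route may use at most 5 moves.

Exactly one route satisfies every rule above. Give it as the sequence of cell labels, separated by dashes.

Any route must reach b2 and d3 and still end at a2 within 5 moves, so the order of the required stops is forced.
Route from c3: right 1 to d3, up 1 to d2, left 3 to a2 — 5 moves in all.
Check: all required cells visited; 5 ≤ 5 moves.

c3 - d3 - d2 - c2 - b2 - a2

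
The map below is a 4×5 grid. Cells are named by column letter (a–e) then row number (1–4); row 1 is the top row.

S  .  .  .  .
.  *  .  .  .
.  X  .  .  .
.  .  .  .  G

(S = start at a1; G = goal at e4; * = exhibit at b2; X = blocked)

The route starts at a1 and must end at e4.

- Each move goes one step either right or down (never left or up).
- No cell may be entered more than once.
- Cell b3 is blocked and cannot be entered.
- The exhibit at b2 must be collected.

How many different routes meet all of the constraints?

A right/down-only route from a1 to e4 makes exactly 3 down-moves and 4 right-moves in some order.
With no other constraints that would be C(7,3) = 35 routes.
Split at b2 and multiply the segment counts (each segment already excludes blocked cells): a1→b2: 2; b2→e4: 6; product = 12.
That gives 12 routes.

12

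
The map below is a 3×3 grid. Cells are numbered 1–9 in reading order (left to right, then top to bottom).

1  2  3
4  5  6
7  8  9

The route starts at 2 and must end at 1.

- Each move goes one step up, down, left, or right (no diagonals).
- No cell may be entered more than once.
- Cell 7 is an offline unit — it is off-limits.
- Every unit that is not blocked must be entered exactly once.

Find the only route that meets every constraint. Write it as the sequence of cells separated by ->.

Need to visit all 8 open cells exactly once, starting at 2 and ending at 1.
Route from 2: right to 3, 2× down (reaching 9), left to 8, up to 5, left to 4, up to 1 — 7 moves in all.
Check: all 8 open cells covered.

2 -> 3 -> 6 -> 9 -> 8 -> 5 -> 4 -> 1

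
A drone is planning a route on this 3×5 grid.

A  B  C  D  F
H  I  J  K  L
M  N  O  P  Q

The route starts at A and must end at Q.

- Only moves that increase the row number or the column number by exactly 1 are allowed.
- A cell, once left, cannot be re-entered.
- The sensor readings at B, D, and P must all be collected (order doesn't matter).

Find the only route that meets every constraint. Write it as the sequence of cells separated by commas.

A, B, C, D, K, P, Q

Moves only go right or down, so the column and row indices never decrease.
Route from A: 3× right (reaching D), 2× down (reaching P), right to Q — 6 moves in all.
Check: all required cells visited.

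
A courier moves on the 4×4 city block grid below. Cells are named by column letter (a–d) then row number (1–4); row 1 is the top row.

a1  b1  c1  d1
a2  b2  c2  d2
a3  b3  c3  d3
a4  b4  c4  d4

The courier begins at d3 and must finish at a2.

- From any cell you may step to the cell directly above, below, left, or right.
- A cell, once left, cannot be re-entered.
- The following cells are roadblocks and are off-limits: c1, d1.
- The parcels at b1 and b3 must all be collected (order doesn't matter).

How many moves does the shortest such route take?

6

Any route passes through b1 and b3 in some order between d3 and a2. Summing Manhattan distances along each leg and taking the cheapest ordering (d3 → b3 → b1 → a2) gives a lower bound of 2 + 2 + 2 = 6 moves.
A route of 6 moves achieves this: d3 → c3 → b3 → b2 → b1 → a1 → a2.
Since 6 matches the lower bound, it is optimal.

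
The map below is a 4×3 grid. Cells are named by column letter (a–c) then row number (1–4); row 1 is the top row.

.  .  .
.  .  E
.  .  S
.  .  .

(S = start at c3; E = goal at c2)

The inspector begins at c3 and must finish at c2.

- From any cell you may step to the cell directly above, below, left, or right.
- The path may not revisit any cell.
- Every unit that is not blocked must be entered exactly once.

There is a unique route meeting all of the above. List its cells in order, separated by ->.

Need to visit all 12 open cells exactly once, starting at c3 and ending at c2.
Route from c3: down to c4, 2× left (reaching a4), up to a3, right to b3, up to b2, left to a2, up to a1, 2× right (reaching c1), down to c2 — 11 moves in all.
Check: all 12 open cells covered.

c3 -> c4 -> b4 -> a4 -> a3 -> b3 -> b2 -> a2 -> a1 -> b1 -> c1 -> c2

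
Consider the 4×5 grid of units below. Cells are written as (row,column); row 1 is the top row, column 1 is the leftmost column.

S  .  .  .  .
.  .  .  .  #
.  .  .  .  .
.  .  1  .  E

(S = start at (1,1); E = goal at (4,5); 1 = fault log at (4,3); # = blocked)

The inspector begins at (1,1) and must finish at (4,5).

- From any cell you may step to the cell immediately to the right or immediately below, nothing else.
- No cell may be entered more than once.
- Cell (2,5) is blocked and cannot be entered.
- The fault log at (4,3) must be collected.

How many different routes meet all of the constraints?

A right/down-only route from (1,1) to (4,5) makes exactly 3 down-moves and 4 right-moves in some order.
With no other constraints that would be C(7,3) = 35 routes.
Split at (4,3) and multiply the segment counts (each segment already excludes blocked cells): (1,1)→(4,3): 10; (4,3)→(4,5): 1; product = 10.
That gives 10 routes.

10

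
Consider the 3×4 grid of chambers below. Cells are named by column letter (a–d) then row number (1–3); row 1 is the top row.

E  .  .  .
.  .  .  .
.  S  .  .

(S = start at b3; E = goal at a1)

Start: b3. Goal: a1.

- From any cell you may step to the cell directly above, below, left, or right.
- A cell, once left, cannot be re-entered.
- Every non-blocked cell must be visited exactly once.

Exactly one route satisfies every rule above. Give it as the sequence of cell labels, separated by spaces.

b3 a3 a2 b2 c2 c3 d3 d2 d1 c1 b1 a1

Need to visit all 12 open cells exactly once, starting at b3 and ending at a1.
Cell d3 has only two open neighbours (d2 and c3), so the path must pass straight through it: one of those is the cell it's entered from and the other is where it exits.
Route from b3: left 1 to a3, up 1 to a2, right 2 to c2, down 1 to c3, right 1 to d3, up 2 to d1, left 3 to a1 — 11 moves in all.
Check: all 12 open cells covered.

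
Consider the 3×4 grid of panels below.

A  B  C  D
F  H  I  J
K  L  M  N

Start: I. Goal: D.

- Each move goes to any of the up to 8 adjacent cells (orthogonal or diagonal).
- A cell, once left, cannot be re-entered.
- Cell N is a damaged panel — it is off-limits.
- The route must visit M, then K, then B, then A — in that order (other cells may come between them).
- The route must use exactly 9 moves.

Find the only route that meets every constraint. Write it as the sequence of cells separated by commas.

The waypoints must appear in the order M, K, B, A, with no cell reused.
Route from I: down to M, 2× left (reaching K), up to F, up-right to B, left to A, down-right to H, up-right to C, right to D — 9 moves in all.
Check: order respected (M at step 1, K at step 3, B at step 5, A at step 6); 9 moves as required.

I, M, L, K, F, B, A, H, C, D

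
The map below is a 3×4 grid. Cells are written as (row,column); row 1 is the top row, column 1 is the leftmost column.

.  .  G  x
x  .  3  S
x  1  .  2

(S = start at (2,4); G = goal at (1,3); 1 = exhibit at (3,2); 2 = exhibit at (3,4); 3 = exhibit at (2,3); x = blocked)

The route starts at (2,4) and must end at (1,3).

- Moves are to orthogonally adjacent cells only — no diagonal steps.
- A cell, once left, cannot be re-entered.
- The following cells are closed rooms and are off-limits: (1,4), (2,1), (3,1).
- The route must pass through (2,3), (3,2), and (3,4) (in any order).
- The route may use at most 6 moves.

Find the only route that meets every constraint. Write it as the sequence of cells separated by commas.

The budget equals the shortest possible length, so every move has to be on a shortest route through the required cells.
Route from (2,4): down to (3,4), 2× left (reaching (3,2)), up to (2,2), right to (2,3), up to (1,3) — 6 moves in all.
Check: all required cells visited; 6 ≤ 6 moves.

(2,4), (3,4), (3,3), (3,2), (2,2), (2,3), (1,3)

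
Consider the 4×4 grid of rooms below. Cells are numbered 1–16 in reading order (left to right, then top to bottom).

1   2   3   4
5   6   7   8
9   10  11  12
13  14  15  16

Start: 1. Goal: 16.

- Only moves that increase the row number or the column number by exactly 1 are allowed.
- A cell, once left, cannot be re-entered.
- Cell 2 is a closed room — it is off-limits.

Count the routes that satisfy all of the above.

10

A right/down-only route from 1 to 16 makes exactly 3 down-moves and 3 right-moves in some order.
With no other constraints that would be C(6,3) = 20 routes.
Subtract routes through each blocked cell (inclusion–exclusion for overlaps): − through 2: 10 → 10.
That gives 10 routes.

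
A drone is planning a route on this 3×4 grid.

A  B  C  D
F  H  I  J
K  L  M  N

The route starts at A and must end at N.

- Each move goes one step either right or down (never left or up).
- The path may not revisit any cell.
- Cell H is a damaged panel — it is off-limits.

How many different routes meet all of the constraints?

A right/down-only route from A to N makes exactly 2 down-moves and 3 right-moves in some order.
With no other constraints that would be C(5,2) = 10 routes.
Subtract routes through each blocked cell (inclusion–exclusion for overlaps): − through H: 6 → 4.
That gives 4 routes.

4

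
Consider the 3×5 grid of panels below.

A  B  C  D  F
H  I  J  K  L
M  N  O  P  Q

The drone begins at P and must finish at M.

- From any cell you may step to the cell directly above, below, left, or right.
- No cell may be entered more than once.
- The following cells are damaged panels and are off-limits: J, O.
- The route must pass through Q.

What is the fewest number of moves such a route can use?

9

Any route passes through Q somewhere between P and M. Summing Manhattan distances along the two legs (P → Q → M) gives a lower bound of 1 + 4 = 5 moves.
That bound ignores the blocked cells. Measuring each leg by the fewest moves that actually steer around them (P→Q: 1; Q→M: 8) raises the lower bound to 9.
A route of 9 moves exists: P → Q → L → F → D → C → B → I → N → M.
Since 9 matches that lower bound, it is optimal.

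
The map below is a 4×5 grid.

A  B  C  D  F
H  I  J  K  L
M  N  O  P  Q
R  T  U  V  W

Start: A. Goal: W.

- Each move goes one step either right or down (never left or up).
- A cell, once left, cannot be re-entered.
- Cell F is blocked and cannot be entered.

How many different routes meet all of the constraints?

A right/down-only route from A to W makes exactly 3 down-moves and 4 right-moves in some order.
With no other constraints that would be C(7,3) = 35 routes.
Subtract routes through each blocked cell (inclusion–exclusion for overlaps): − through F: 1 → 34.
That gives 34 routes.

34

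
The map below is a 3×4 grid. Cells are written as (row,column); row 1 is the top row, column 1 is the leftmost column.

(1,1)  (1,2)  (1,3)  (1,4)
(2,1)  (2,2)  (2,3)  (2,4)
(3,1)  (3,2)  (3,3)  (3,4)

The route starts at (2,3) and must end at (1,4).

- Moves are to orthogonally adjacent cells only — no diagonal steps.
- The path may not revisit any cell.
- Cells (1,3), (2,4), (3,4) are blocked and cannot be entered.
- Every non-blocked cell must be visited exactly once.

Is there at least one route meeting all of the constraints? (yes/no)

The blocked cells wall (1,4) off from (2,3) completely — no sequence of moves reaches it at all, so no route can satisfy the rules.

no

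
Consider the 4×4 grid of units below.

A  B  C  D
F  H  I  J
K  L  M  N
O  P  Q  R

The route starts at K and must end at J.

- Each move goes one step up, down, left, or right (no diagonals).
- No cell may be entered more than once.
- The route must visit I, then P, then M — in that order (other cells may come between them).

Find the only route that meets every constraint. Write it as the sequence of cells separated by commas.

The waypoints must appear in the order I, P, M, with no cell reused.
Route from K: 2× up (reaching A), 2× right (reaching C), down to I, left to H, 2× down (reaching P), right to Q, up to M, right to N, up to J — 12 moves in all.
Check: order respected (I at step 5, P at step 8, M at step 10).

K, F, A, B, C, I, H, L, P, Q, M, N, J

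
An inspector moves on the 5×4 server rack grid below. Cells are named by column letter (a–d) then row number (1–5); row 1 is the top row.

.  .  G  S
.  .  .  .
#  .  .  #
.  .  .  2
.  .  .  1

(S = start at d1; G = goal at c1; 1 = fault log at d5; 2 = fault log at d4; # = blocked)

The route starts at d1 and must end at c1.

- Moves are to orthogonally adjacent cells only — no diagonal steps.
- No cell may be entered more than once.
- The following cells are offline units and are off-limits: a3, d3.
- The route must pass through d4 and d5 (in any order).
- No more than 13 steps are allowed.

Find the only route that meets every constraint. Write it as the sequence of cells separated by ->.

The budget equals the shortest possible length, so every move has to be on a shortest route through the required cells.
Route from d1: down 1 to d2, left 1 to c2, down 2 to c4, right 1 to d4, down 1 to d5, left 2 to b5, up 4 to b1, right 1 to c1 — 13 moves in all.
Check: all required cells visited; 13 ≤ 13 moves.

d1 -> d2 -> c2 -> c3 -> c4 -> d4 -> d5 -> c5 -> b5 -> b4 -> b3 -> b2 -> b1 -> c1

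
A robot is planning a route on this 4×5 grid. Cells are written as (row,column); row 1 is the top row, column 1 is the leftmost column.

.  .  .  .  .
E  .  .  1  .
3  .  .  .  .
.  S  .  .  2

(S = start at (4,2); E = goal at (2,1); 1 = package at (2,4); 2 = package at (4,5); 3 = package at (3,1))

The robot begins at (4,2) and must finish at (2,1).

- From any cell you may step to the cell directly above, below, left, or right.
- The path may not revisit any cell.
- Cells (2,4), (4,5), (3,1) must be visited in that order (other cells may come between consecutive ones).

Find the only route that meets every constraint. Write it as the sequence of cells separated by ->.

(4,2) -> (4,3) -> (3,3) -> (2,3) -> (2,4) -> (3,4) -> (4,4) -> (4,5) -> (3,5) -> (2,5) -> (1,5) -> (1,4) -> (1,3) -> (1,2) -> (2,2) -> (3,2) -> (3,1) -> (2,1)

The waypoints must appear in the order (2,4), (4,5), (3,1), with no cell reused.
Route from (4,2): right to (4,3), 2× up (reaching (2,3)), right to (2,4), 2× down (reaching (4,4)), right to (4,5), 3× up (reaching (1,5)), 3× left (reaching (1,2)), 2× down (reaching (3,2)), left to (3,1), up to (2,1) — 17 moves in all.
Check: order respected (1 at step 4, 2 at step 7, 3 at step 16).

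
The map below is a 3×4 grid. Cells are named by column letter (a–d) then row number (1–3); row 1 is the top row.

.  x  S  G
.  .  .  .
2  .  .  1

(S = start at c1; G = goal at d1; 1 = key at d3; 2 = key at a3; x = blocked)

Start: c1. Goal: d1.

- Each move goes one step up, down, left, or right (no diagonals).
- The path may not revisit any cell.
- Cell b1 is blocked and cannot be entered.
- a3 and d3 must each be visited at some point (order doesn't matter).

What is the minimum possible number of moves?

9

Any route passes through a3 and d3 in some order between c1 and d1. Summing Manhattan distances along each leg and taking the cheapest ordering (c1 → a3 → d3 → d1) gives a lower bound of 4 + 3 + 2 = 9 moves.
A route of 9 moves achieves this: c1 → c2 → b2 → a2 → a3 → b3 → c3 → d3 → d2 → d1.
Since 9 matches the lower bound, it is optimal.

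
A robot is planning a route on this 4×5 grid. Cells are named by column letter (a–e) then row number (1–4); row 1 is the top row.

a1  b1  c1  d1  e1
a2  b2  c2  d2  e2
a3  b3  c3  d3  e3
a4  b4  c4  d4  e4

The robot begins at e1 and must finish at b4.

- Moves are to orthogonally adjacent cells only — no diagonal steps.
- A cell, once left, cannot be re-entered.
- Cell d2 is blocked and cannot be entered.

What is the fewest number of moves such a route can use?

6

The Manhattan distance from e1 to b4 is |1−4| + |5−2| = 6, so at least 6 moves are needed.
A route of 6 moves achieves this: e1 → e2 → e3 → e4 → d4 → c4 → b4.
Since 6 matches the lower bound, it is optimal.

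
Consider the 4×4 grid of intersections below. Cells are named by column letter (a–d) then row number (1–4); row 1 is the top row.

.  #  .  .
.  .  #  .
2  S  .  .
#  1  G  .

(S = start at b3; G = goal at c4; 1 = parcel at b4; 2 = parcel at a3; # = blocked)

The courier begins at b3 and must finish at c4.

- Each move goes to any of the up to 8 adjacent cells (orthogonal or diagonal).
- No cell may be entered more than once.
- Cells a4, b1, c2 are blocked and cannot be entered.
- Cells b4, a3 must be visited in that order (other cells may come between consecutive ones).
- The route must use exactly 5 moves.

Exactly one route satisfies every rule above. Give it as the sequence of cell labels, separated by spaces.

b3 b4 a3 b2 c3 c4

The waypoints must appear in the order b4, a3, with no cell reused.
Route from b3: down 1 to b4, up-left 1 to a3, up-right 1 to b2, down-right 1 to c3, down 1 to c4 — 5 moves in all.
Check: order respected (1 at step 1, 2 at step 2); 5 moves as required.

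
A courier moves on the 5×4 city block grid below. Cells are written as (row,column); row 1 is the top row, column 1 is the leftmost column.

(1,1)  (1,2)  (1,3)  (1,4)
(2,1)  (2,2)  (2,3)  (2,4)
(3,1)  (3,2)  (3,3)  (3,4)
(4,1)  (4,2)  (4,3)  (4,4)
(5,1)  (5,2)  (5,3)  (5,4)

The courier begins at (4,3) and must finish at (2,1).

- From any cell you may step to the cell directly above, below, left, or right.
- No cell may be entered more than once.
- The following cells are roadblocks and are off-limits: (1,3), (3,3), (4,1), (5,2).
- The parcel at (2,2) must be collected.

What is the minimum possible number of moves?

Any route passes through (2,2) somewhere between (4,3) and (2,1). Summing Manhattan distances along the two legs ((4,3) → (2,2) → (2,1)) gives a lower bound of 3 + 1 = 4 moves.
A route of 4 moves achieves this: (4,3) → (4,2) → (3,2) → (2,2) → (2,1).
Since 4 matches the lower bound, it is optimal.

4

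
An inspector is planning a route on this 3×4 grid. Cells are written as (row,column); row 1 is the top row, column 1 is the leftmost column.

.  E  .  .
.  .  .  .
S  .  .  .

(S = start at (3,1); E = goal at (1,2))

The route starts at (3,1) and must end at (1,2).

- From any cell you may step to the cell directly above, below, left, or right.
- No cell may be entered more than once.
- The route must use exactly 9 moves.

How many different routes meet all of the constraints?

Need simple routes of exactly 9 moves from (3,1) to (1,2) (Manhattan distance 3, so 3 moves are spent on a detour and 3 undoing it).
Enumerating: (3,1) (2,1) (2,2) (3,2) (3,3) (2,3) (2,4) (1,4) (1,3) (1,2) | (3,1) (2,1) (2,2) (3,2) (3,3) (3,4) (2,4) (1,4) (1,3) (1,2) | (3,1) (2,1) (2,2) (3,2) (3,3) (3,4) (2,4) (2,3) (1,3) (1,2) | (3,1) (2,1) (2,2) (2,3) (3,3) (3,4) (2,4) (1,4) (1,3) (1,2) | (3,1) (3,2) (2,2) (2,3) (3,3) (3,4) (2,4) (1,4) (1,3) (1,2) | (3,1) (3,2) (3,3) (3,4) (2,4) (1,4) (1,3) (2,3) (2,2) (1,2) | (3,1) (3,2) (3,3) (3,4) (2,4) (2,3) (2,2) (2,1) (1,1) (1,2).
That gives 7 routes.

7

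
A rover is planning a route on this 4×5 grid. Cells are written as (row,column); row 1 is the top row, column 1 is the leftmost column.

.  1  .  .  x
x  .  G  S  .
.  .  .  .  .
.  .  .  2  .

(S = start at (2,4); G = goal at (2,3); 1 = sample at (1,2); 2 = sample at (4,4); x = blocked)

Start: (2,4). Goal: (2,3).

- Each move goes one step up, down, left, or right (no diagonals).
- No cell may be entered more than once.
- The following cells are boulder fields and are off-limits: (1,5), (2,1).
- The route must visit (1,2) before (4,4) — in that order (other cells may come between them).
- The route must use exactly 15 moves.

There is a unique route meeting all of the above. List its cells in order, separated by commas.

The waypoints must appear in the order (1,2), (4,4), with no cell reused.
Route from (2,4): up 1 to (1,4), left 2 to (1,2), down 2 to (3,2), left 1 to (3,1), down 1 to (4,1), right 4 to (4,5), up 1 to (3,5), left 2 to (3,3), up 1 to (2,3) — 15 moves in all.
Check: order respected (1 at step 3, 2 at step 10); 15 moves as required.

(2,4), (1,4), (1,3), (1,2), (2,2), (3,2), (3,1), (4,1), (4,2), (4,3), (4,4), (4,5), (3,5), (3,4), (3,3), (2,3)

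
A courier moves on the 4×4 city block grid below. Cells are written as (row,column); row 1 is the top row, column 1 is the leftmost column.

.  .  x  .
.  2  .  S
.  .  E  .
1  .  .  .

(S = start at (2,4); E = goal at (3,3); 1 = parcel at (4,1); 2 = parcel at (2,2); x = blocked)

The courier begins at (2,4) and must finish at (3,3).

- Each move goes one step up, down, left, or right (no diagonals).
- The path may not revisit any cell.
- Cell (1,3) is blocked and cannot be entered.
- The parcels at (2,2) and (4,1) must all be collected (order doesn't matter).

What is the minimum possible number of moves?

8

Any route passes through (2,2) and (4,1) in some order between (2,4) and (3,3). Summing Manhattan distances along each leg and taking the cheapest ordering ((2,4) → (2,2) → (4,1) → (3,3)) gives a lower bound of 2 + 3 + 3 = 8 moves.
A route of 8 moves achieves this: (2,4) → (2,3) → (2,2) → (3,2) → (3,1) → (4,1) → (4,2) → (4,3) → (3,3).
Since 8 matches the lower bound, it is optimal.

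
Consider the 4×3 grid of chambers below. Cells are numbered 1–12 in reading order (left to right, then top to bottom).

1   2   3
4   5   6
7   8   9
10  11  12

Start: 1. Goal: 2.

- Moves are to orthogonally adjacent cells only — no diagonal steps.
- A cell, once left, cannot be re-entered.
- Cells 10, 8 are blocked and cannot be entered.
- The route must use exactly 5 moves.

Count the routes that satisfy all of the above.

1

Need simple routes of exactly 5 moves from 1 to 2 (Manhattan distance 1, so 2 moves are spent on a detour and 2 undoing it).
Enumerating: 1 4 5 6 3 2.
That gives 1 route.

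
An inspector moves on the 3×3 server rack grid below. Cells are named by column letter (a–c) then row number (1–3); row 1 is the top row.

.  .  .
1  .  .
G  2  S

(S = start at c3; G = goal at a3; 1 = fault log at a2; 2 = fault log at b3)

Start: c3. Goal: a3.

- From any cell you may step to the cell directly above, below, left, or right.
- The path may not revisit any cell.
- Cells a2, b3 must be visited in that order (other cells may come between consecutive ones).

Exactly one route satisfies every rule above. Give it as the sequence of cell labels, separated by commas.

c3, c2, c1, b1, a1, a2, b2, b3, a3

The waypoints must appear in the order a2, b3, with no cell reused.
Route from c3: 2× up (reaching c1), 2× left (reaching a1), down to a2, right to b2, down to b3, left to a3 — 8 moves in all.
Check: order respected (1 at step 5, 2 at step 7).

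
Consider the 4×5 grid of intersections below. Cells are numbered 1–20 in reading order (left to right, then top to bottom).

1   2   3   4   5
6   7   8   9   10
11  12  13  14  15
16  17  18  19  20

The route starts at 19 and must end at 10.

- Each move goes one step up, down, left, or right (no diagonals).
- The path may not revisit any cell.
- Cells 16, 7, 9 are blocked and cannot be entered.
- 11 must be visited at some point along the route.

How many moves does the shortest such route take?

Any route passes through 11 somewhere between 19 and 10. Summing Manhattan distances along the two legs (19 → 11 → 10) gives a lower bound of 4 + 5 = 9 moves.
The shortest route satisfying every rule uses 11 moves: 19 → 14 → 13 → 12 → 11 → 6 → 1 → 2 → 3 → 4 → 5 → 10.
The no-revisit rule (legs can't share cells) pushes the minimum above the 9-move bound; an exhaustive check rules out every length from 9 to 10, leaving 11 as the minimum.

11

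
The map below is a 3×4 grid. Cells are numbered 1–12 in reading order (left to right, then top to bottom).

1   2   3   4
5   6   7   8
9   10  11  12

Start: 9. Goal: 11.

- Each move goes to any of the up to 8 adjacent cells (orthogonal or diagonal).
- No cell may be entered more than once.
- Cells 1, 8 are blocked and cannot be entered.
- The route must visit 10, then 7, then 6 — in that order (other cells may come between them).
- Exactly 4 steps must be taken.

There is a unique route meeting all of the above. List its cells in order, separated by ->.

The waypoints must appear in the order 10, 7, 6, with no cell reused.
Route from 9: right 1 to 10, up-right 1 to 7, left 1 to 6, down-right 1 to 11 — 4 moves in all.
Check: order respected (10 at step 1, 7 at step 2, 6 at step 3); 4 moves as required.

9 -> 10 -> 7 -> 6 -> 11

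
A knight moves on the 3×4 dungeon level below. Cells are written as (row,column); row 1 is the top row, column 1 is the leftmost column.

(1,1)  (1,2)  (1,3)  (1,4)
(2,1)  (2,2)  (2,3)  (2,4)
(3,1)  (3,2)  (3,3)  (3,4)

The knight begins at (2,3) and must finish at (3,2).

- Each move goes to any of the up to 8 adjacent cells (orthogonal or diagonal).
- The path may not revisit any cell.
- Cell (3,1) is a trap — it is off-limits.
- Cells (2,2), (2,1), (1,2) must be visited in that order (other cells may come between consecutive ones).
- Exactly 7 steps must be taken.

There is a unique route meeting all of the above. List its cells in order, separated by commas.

(2,3), (2,2), (2,1), (1,2), (1,3), (2,4), (3,3), (3,2)

The waypoints must appear in the order (2,2), (2,1), (1,2), with no cell reused.
Route from (2,3): left 2 to (2,1), up-right 1 to (1,2), right 1 to (1,3), down-right 1 to (2,4), down-left 1 to (3,3), left 1 to (3,2) — 7 moves in all.
Check: order respected ((2,2) at step 1, (2,1) at step 2, (1,2) at step 3); 7 moves as required.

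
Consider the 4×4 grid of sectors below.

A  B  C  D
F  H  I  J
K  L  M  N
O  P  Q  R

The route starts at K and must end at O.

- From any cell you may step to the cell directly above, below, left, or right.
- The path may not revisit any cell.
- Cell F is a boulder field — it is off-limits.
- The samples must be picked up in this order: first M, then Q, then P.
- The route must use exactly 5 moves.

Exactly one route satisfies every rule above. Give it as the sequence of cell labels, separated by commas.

The waypoints must appear in the order M, Q, P, with no cell reused.
Route from K: right 2 to M, down 1 to Q, left 2 to O — 5 moves in all.
Check: order respected (M at step 2, Q at step 3, P at step 4); 5 moves as required.

K, L, M, Q, P, O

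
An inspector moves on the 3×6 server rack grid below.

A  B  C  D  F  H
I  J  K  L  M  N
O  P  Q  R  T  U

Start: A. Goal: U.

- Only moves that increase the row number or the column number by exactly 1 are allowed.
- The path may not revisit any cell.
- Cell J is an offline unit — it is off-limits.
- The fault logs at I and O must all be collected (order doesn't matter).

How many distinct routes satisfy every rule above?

1

A right/down-only route from A to U makes exactly 2 down-moves and 5 right-moves in some order.
With no other constraints that would be C(7,2) = 21 routes.
A monotone route can only reach the required cells in the order I, O, so split there and multiply the segment counts (each segment already excludes blocked cells): A→I: 1; I→O: 1; O→U: 1; product = 1.
That gives 1 route.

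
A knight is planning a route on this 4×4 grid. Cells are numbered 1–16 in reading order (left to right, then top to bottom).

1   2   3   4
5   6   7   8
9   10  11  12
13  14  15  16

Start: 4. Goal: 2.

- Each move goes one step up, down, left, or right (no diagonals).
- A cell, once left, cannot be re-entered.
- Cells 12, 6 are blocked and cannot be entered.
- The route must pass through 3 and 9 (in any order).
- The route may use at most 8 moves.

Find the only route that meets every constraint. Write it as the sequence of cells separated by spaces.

4 3 7 11 10 9 5 1 2

Any route must reach 3 and 9 and still end at 2 within 8 moves, so the order of the required stops is forced.
Route from 4: left 1 to 3, down 2 to 11, left 2 to 9, up 2 to 1, right 1 to 2 — 8 moves in all.
Check: all required cells visited; 8 ≤ 8 moves.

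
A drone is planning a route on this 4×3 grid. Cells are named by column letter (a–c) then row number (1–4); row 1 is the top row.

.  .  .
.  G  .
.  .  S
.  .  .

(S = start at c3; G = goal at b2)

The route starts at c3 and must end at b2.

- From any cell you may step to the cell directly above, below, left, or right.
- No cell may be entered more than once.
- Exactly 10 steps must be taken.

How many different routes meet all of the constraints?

Need simple routes of exactly 10 moves from c3 to b2 (Manhattan distance 2, so 4 moves are spent on a detour and 4 undoing it).
Enumerating: c3 c2 c1 b1 a1 a2 a3 a4 b4 b3 b2 | c3 c4 b4 b3 a3 a2 a1 b1 c1 c2 b2 | c3 c4 b4 a4 a3 a2 a1 b1 c1 c2 b2 | c3 b3 b4 a4 a3 a2 a1 b1 c1 c2 b2.
That gives 4 routes.

4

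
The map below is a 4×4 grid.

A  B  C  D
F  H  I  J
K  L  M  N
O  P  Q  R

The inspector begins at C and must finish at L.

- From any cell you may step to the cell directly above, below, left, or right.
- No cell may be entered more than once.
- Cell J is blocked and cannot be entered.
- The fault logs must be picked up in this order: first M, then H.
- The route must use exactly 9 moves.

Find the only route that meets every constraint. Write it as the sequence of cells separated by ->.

C -> I -> M -> Q -> P -> O -> K -> F -> H -> L

The waypoints must appear in the order M, H, with no cell reused.
Route from C: down 3 to Q, left 2 to O, up 2 to F, right 1 to H, down 1 to L — 9 moves in all.
Check: order respected (M at step 2, H at step 8); 9 moves as required.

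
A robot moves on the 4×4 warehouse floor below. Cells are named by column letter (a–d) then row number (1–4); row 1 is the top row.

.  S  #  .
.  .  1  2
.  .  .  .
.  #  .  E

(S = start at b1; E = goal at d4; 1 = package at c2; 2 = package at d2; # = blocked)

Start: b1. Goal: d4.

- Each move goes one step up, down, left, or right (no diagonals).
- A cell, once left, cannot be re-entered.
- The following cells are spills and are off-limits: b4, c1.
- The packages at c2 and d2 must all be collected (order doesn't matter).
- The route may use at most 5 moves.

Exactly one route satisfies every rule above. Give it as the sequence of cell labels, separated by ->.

b1 -> b2 -> c2 -> d2 -> d3 -> d4

The budget equals the shortest possible length, so every move has to be on a shortest route through the required cells.
Route from b1: down 1 to b2, right 2 to d2, down 2 to d4 — 5 moves in all.
Check: all required cells visited; 5 ≤ 5 moves.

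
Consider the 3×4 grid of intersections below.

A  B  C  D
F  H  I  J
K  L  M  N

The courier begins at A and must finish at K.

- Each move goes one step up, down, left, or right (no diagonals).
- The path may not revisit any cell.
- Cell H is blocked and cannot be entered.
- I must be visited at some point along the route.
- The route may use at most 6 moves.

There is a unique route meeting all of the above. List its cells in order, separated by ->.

A -> B -> C -> I -> M -> L -> K

Any route must reach I and still end at K within 6 moves, so the order of the required stops is forced.
Route from A: 2× right (reaching C), 2× down (reaching M), 2× left (reaching K) — 6 moves in all.
Check: all required cells visited; 6 ≤ 6 moves.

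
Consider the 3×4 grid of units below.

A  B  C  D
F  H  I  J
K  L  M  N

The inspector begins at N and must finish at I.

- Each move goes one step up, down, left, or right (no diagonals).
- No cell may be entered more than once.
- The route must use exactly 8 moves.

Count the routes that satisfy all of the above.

Need simple routes of exactly 8 moves from N to I (Manhattan distance 2, so 3 moves are spent on a detour and 3 undoing it).
Enumerating: N J D C B H L M I | N J D C B A F H I | N M L H B C D J I | N M L H F A B C I | N M L K F A B H I | N M L K F A B C I | N M L K F H B C I.
That gives 7 routes.

7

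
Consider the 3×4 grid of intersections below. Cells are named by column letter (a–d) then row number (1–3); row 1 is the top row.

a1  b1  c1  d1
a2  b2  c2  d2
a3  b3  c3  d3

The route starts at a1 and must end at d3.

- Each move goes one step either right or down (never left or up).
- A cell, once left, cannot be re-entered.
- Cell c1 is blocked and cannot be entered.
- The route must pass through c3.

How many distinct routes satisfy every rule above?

5

A right/down-only route from a1 to d3 makes exactly 2 down-moves and 3 right-moves in some order.
With no other constraints that would be C(5,2) = 10 routes.
Split at c3 and multiply the segment counts (each segment already excludes blocked cells): a1→c3: 5; c3→d3: 1; product = 5.
That gives 5 routes.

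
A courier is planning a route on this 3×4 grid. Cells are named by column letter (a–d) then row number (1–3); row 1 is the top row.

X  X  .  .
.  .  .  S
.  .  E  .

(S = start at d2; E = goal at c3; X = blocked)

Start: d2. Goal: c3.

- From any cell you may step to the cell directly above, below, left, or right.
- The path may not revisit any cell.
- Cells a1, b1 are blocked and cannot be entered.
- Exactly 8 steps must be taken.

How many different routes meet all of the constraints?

1

Need simple routes of exactly 8 moves from d2 to c3 (Manhattan distance 2, so 3 moves are spent on a detour and 3 undoing it).
Enumerating: d2 d1 c1 c2 b2 a2 a3 b3 c3.
That gives 1 route.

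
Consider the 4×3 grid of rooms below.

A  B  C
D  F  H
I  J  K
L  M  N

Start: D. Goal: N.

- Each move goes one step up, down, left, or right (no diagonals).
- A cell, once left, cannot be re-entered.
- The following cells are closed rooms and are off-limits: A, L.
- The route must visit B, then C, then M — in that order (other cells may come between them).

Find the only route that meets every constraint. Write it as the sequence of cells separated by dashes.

The waypoints must appear in the order B, C, M, with no cell reused.
Route from D: right to F, up to B, right to C, 2× down (reaching K), left to J, down to M, right to N — 8 moves in all.
Check: order respected (B at step 2, C at step 3, M at step 7).

D - F - B - C - H - K - J - M - N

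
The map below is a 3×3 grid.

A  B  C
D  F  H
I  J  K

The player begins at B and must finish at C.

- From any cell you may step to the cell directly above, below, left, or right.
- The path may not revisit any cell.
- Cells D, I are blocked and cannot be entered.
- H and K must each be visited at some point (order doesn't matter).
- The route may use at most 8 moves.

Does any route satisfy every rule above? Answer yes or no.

yes

One route that works: B → F → J → K → H → C.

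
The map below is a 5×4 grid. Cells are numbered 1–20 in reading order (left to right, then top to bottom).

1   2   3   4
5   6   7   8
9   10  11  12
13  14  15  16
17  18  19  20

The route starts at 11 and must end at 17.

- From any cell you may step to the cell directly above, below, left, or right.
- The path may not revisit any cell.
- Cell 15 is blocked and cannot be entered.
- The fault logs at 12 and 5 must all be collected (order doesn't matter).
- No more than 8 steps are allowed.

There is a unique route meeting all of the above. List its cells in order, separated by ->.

11 -> 12 -> 8 -> 7 -> 6 -> 5 -> 9 -> 13 -> 17

Any route must reach 12 and 5 and still end at 17 within 8 moves, so the order of the required stops is forced.
Route from 11: right to 12, up to 8, 3× left (reaching 5), 3× down (reaching 17) — 8 moves in all.
Check: all required cells visited; 8 ≤ 8 moves.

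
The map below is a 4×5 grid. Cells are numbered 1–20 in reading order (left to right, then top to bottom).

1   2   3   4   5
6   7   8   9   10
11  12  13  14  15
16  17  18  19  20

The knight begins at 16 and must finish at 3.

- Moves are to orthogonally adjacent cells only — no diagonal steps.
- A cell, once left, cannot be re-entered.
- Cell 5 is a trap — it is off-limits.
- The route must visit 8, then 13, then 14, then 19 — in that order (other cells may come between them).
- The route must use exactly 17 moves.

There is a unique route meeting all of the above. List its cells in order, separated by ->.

16 -> 17 -> 12 -> 11 -> 6 -> 1 -> 2 -> 7 -> 8 -> 13 -> 14 -> 19 -> 20 -> 15 -> 10 -> 9 -> 4 -> 3

The waypoints must appear in the order 8, 13, 14, 19, with no cell reused.
Route from 16: right to 17, up to 12, left to 11, 2× up (reaching 1), right to 2, down to 7, right to 8, down to 13, right to 14, down to 19, right to 20, 2× up (reaching 10), left to 9, up to 4, left to 3 — 17 moves in all.
Check: order respected (8 at step 8, 13 at step 9, 14 at step 10, 19 at step 11); 17 moves as required.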